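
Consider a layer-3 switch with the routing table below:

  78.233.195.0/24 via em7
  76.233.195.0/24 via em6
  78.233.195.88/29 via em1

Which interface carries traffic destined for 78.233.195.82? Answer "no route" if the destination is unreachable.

em7

Routes whose prefix contains 78.233.195.82:
  78.233.195.0/24 (78.233.195.0 - 78.233.195.255) -> em7
More-specific entries that do NOT match:
  78.233.195.88/29 (78.233.195.88 - 78.233.195.95) does not contain 78.233.195.82
Longest matching prefix is /24 -> interface em7.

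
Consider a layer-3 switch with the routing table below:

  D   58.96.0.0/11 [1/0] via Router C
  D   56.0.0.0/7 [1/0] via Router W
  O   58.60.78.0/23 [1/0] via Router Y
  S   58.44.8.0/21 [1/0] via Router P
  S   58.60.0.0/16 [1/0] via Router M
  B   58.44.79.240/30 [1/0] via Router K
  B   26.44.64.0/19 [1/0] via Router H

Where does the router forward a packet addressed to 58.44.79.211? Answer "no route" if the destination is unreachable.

no route

No entry's prefix contains 58.44.79.211; there is no default route.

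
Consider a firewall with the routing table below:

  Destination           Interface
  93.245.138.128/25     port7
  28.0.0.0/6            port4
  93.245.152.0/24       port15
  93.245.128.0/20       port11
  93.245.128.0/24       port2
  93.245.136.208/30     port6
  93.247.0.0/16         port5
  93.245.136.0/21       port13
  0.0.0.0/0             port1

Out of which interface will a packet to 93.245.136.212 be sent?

port13

Routes whose prefix contains 93.245.136.212:
  0.0.0.0/0 (default, matches everything) -> port1
  93.245.128.0/20 (93.245.128.0 - 93.245.143.255) -> port11
  93.245.136.0/21 (93.245.136.0 - 93.245.143.255) -> port13
More-specific entries that do NOT match:
  93.245.136.208/30 (93.245.136.208 - 93.245.136.211) does not contain 93.245.136.212
  93.245.138.128/25 (93.245.138.128 - 93.245.138.255) does not contain 93.245.136.212
  93.245.152.0/24 (93.245.152.0 - 93.245.152.255) does not contain 93.245.136.212
  93.245.128.0/24 (93.245.128.0 - 93.245.128.255) does not contain 93.245.136.212
Longest matching prefix is /21 -> interface port13.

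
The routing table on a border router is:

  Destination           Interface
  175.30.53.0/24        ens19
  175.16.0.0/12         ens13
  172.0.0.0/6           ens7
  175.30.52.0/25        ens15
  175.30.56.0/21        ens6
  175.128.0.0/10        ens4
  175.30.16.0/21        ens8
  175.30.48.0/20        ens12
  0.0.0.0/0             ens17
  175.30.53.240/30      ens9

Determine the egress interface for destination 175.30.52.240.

Routes whose prefix contains 175.30.52.240:
  0.0.0.0/0 (default, matches everything) -> ens17
  172.0.0.0/6 (172.0.0.0 - 175.255.255.255) -> ens7
  175.16.0.0/12 (175.16.0.0 - 175.31.255.255) -> ens13
  175.30.48.0/20 (175.30.48.0 - 175.30.63.255) -> ens12
More-specific entries that do NOT match:
  175.30.53.240/30 (175.30.53.240 - 175.30.53.243) does not contain 175.30.52.240
  175.30.52.0/25 (175.30.52.0 - 175.30.52.127) does not contain 175.30.52.240
  175.30.53.0/24 (175.30.53.0 - 175.30.53.255) does not contain 175.30.52.240
  175.30.56.0/21 (175.30.56.0 - 175.30.63.255) does not contain 175.30.52.240
  175.30.16.0/21 (175.30.16.0 - 175.30.23.255) does not contain 175.30.52.240
Longest matching prefix is /20 -> interface ens12.

ens12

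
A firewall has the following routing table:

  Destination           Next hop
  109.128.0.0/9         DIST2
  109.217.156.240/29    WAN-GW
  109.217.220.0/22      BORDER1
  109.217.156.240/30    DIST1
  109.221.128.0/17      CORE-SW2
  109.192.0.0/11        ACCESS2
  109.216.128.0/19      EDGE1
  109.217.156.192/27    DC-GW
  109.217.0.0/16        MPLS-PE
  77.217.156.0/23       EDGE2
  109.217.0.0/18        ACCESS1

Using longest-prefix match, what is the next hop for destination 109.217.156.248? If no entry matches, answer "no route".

Routes whose prefix contains 109.217.156.248:
  109.128.0.0/9 (109.128.0.0 - 109.255.255.255) -> DIST2
  109.192.0.0/11 (109.192.0.0 - 109.223.255.255) -> ACCESS2
  109.217.0.0/16 (109.217.0.0 - 109.217.255.255) -> MPLS-PE
More-specific entries that do NOT match:
  109.217.156.240/30 (109.217.156.240 - 109.217.156.243) does not contain 109.217.156.248
  109.217.156.240/29 (109.217.156.240 - 109.217.156.247) does not contain 109.217.156.248
  109.217.156.192/27 (109.217.156.192 - 109.217.156.223) does not contain 109.217.156.248
  77.217.156.0/23 (77.217.156.0 - 77.217.157.255) does not contain 109.217.156.248
  109.217.220.0/22 (109.217.220.0 - 109.217.223.255) does not contain 109.217.156.248
  109.216.128.0/19 (109.216.128.0 - 109.216.159.255) does not contain 109.217.156.248
  109.217.0.0/18 (109.217.0.0 - 109.217.63.255) does not contain 109.217.156.248
  109.221.128.0/17 (109.221.128.0 - 109.221.255.255) does not contain 109.217.156.248
Longest matching prefix is /16 -> next hop MPLS-PE.

MPLS-PE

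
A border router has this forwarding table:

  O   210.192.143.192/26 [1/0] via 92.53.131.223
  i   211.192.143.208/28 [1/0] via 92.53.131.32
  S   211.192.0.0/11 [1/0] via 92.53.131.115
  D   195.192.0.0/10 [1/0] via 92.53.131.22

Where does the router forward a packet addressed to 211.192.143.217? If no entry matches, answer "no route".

92.53.131.32

Routes whose prefix contains 211.192.143.217:
  211.192.0.0/11 (211.192.0.0 - 211.223.255.255) -> 92.53.131.115
  211.192.143.208/28 (211.192.143.208 - 211.192.143.223) -> 92.53.131.32
Longest matching prefix is /28 -> next hop 92.53.131.32.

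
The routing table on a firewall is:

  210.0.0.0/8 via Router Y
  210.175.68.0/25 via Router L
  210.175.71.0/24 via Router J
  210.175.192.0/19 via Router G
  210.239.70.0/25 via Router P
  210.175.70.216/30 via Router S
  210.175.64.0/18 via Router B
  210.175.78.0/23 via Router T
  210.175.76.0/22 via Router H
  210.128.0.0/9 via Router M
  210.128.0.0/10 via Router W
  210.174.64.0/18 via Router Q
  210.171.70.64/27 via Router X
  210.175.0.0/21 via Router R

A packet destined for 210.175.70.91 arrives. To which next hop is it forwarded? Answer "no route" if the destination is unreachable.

Routes whose prefix contains 210.175.70.91:
  210.0.0.0/8 (210.0.0.0 - 210.255.255.255) -> Router Y
  210.128.0.0/9 (210.128.0.0 - 210.255.255.255) -> Router M
  210.128.0.0/10 (210.128.0.0 - 210.191.255.255) -> Router W
  210.175.64.0/18 (210.175.64.0 - 210.175.127.255) -> Router B
More-specific entries that do NOT match:
  210.175.70.216/30 (210.175.70.216 - 210.175.70.219) does not contain 210.175.70.91
  210.171.70.64/27 (210.171.70.64 - 210.171.70.95) does not contain 210.175.70.91
  210.175.68.0/25 (210.175.68.0 - 210.175.68.127) does not contain 210.175.70.91
  210.239.70.0/25 (210.239.70.0 - 210.239.70.127) does not contain 210.175.70.91
  210.175.71.0/24 (210.175.71.0 - 210.175.71.255) does not contain 210.175.70.91
  210.175.78.0/23 (210.175.78.0 - 210.175.79.255) does not contain 210.175.70.91
  210.175.76.0/22 (210.175.76.0 - 210.175.79.255) does not contain 210.175.70.91
  210.175.0.0/21 (210.175.0.0 - 210.175.7.255) does not contain 210.175.70.91
  210.175.192.0/19 (210.175.192.0 - 210.175.223.255) does not contain 210.175.70.91
Longest matching prefix is /18 -> next hop Router B.

Router B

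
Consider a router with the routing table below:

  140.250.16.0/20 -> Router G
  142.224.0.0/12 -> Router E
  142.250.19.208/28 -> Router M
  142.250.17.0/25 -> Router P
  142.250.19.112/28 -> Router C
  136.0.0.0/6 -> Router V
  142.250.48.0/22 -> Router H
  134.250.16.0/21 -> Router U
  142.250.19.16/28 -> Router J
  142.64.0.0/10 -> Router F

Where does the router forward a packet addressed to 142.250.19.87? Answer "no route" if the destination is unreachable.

no route

No entry's prefix contains 142.250.19.87; there is no default route.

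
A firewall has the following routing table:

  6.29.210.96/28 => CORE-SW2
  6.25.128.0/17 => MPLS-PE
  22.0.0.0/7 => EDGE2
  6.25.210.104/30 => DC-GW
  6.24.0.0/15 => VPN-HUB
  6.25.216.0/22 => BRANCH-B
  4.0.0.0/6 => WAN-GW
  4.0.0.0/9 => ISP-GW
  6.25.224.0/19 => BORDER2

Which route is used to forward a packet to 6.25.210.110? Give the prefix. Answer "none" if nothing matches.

6.25.128.0/17

Entries matching 6.25.210.110:
  4.0.0.0/6 (4.0.0.0 - 7.255.255.255)
  6.24.0.0/15 (6.24.0.0 - 6.25.255.255)
  6.25.128.0/17 (6.25.128.0 - 6.25.255.255)
Most specific is 6.25.128.0/17.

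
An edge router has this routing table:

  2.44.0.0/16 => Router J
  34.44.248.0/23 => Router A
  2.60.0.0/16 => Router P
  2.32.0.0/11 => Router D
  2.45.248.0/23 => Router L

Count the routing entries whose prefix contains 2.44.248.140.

Prefixes containing 2.44.248.140:
  2.32.0.0/11 (2.32.0.0 - 2.63.255.255)
  2.44.0.0/16 (2.44.0.0 - 2.44.255.255)
Total matching entries: 2.

2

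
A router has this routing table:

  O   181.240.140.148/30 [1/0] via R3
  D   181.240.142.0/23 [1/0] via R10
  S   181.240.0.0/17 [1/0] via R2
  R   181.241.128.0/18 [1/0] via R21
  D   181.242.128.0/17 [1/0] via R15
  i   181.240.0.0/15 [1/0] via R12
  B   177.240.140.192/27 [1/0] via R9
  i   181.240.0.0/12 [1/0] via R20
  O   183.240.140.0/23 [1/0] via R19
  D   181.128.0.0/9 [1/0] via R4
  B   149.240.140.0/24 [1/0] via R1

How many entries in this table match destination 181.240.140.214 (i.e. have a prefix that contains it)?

3

Prefixes containing 181.240.140.214:
  181.128.0.0/9 (181.128.0.0 - 181.255.255.255)
  181.240.0.0/12 (181.240.0.0 - 181.255.255.255)
  181.240.0.0/15 (181.240.0.0 - 181.241.255.255)
Total matching entries: 3.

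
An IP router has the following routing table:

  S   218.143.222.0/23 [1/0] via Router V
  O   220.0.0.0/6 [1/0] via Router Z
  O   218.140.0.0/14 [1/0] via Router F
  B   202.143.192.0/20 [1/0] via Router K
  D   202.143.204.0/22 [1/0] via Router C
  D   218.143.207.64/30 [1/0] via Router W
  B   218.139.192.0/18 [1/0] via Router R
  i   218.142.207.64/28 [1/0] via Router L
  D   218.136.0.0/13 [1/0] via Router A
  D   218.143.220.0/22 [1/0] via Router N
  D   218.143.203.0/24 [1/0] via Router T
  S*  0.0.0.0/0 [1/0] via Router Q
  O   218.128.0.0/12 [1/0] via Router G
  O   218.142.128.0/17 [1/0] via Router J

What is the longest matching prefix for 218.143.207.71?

Entries matching 218.143.207.71:
  0.0.0.0/0 (default, matches everything)
  218.128.0.0/12 (218.128.0.0 - 218.143.255.255)
  218.136.0.0/13 (218.136.0.0 - 218.143.255.255)
  218.140.0.0/14 (218.140.0.0 - 218.143.255.255)
Most specific is 218.140.0.0/14.

218.140.0.0/14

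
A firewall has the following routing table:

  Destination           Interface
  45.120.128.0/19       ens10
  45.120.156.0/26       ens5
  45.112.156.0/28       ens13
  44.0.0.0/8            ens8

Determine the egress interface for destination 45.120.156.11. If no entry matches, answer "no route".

Routes whose prefix contains 45.120.156.11:
  45.120.128.0/19 (45.120.128.0 - 45.120.159.255) -> ens10
  45.120.156.0/26 (45.120.156.0 - 45.120.156.63) -> ens5
More-specific entries that do NOT match:
  45.112.156.0/28 (45.112.156.0 - 45.112.156.15) does not contain 45.120.156.11
Longest matching prefix is /26 -> interface ens5.

ens5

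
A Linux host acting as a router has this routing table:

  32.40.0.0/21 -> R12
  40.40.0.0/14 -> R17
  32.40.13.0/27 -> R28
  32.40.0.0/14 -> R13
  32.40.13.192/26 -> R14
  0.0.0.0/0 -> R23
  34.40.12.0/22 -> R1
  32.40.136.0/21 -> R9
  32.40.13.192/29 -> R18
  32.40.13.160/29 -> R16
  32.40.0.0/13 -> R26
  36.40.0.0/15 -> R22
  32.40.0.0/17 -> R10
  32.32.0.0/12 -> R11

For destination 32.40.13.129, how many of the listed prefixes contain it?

Prefixes containing 32.40.13.129:
  0.0.0.0/0 (default, matches everything)
  32.32.0.0/12 (32.32.0.0 - 32.47.255.255)
  32.40.0.0/13 (32.40.0.0 - 32.47.255.255)
  32.40.0.0/14 (32.40.0.0 - 32.43.255.255)
  32.40.0.0/17 (32.40.0.0 - 32.40.127.255)
Total matching entries: 5.

5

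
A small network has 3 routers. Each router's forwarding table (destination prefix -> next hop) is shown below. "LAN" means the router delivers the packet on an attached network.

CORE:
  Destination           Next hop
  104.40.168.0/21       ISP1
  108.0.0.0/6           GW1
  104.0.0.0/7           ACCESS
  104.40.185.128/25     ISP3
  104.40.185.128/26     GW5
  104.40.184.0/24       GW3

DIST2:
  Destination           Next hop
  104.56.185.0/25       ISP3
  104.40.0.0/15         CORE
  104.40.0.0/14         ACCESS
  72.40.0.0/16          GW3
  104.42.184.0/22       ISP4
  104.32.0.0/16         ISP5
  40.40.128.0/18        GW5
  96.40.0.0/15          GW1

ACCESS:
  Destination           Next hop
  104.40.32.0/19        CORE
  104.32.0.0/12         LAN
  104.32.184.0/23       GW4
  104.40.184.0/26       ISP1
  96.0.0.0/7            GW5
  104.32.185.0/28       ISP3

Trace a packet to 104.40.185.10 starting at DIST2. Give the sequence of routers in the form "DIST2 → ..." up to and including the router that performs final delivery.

At DIST2: longest match for 104.40.185.10 is 104.40.0.0/15 -> CORE
At CORE: longest match for 104.40.185.10 is 104.0.0.0/7 -> ACCESS
At ACCESS: longest match for 104.40.185.10 is 104.32.0.0/12 -> LAN

DIST2 → CORE → ACCESS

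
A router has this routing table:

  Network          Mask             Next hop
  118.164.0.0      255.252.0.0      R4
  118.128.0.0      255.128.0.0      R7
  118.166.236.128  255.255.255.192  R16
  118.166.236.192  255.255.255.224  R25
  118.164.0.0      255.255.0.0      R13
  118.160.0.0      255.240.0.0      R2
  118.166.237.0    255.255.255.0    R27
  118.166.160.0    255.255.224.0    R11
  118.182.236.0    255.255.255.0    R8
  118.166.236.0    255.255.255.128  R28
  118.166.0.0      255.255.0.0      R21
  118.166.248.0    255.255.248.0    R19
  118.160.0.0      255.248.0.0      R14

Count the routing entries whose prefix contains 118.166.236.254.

5

Prefixes containing 118.166.236.254:
  118.128.0.0/9 (118.128.0.0 - 118.255.255.255)
  118.160.0.0/12 (118.160.0.0 - 118.175.255.255)
  118.160.0.0/13 (118.160.0.0 - 118.167.255.255)
  118.164.0.0/14 (118.164.0.0 - 118.167.255.255)
  118.166.0.0/16 (118.166.0.0 - 118.166.255.255)
Total matching entries: 5.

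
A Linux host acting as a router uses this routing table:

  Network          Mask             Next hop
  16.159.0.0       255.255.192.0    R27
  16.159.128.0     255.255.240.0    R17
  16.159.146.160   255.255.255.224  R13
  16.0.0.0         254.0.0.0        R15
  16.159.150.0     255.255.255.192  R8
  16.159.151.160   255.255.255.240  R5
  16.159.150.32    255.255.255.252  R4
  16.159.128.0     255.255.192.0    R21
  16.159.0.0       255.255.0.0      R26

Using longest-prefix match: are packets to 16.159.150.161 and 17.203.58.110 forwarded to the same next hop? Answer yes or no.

16.159.150.161: longest match 16.159.128.0/18 -> R21
17.203.58.110: longest match 16.0.0.0/7 -> R15

no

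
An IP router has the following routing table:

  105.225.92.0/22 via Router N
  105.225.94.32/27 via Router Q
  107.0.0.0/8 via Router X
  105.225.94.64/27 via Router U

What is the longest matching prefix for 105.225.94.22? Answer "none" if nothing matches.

Entries matching 105.225.94.22:
  105.225.92.0/22 (105.225.92.0 - 105.225.95.255)
Most specific is 105.225.92.0/22.

105.225.92.0/22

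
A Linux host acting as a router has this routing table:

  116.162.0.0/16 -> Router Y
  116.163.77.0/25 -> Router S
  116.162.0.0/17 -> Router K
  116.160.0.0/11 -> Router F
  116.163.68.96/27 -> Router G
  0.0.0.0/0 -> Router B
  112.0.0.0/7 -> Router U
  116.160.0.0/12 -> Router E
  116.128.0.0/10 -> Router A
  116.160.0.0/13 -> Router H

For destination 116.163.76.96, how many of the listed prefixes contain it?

5

Prefixes containing 116.163.76.96:
  0.0.0.0/0 (default, matches everything)
  116.128.0.0/10 (116.128.0.0 - 116.191.255.255)
  116.160.0.0/11 (116.160.0.0 - 116.191.255.255)
  116.160.0.0/12 (116.160.0.0 - 116.175.255.255)
  116.160.0.0/13 (116.160.0.0 - 116.167.255.255)
Total matching entries: 5.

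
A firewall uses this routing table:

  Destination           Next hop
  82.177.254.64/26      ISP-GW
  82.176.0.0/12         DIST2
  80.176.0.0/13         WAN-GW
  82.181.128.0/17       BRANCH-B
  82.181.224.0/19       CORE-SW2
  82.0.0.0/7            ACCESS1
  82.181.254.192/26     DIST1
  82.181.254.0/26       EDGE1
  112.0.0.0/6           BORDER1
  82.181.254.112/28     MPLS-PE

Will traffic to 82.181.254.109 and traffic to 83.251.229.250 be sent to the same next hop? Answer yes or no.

no

82.181.254.109: longest match 82.181.224.0/19 -> CORE-SW2
83.251.229.250: longest match 82.0.0.0/7 -> ACCESS1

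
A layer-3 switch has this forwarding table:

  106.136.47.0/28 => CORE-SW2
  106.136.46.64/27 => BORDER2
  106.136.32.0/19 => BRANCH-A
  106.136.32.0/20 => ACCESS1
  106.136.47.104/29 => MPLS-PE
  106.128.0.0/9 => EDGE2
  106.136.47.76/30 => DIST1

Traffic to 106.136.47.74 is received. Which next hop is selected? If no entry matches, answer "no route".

Routes whose prefix contains 106.136.47.74:
  106.128.0.0/9 (106.128.0.0 - 106.255.255.255) -> EDGE2
  106.136.32.0/19 (106.136.32.0 - 106.136.63.255) -> BRANCH-A
  106.136.32.0/20 (106.136.32.0 - 106.136.47.255) -> ACCESS1
More-specific entries that do NOT match:
  106.136.47.76/30 (106.136.47.76 - 106.136.47.79) does not contain 106.136.47.74
  106.136.47.104/29 (106.136.47.104 - 106.136.47.111) does not contain 106.136.47.74
  106.136.47.0/28 (106.136.47.0 - 106.136.47.15) does not contain 106.136.47.74
  106.136.46.64/27 (106.136.46.64 - 106.136.46.95) does not contain 106.136.47.74
Longest matching prefix is /20 -> next hop ACCESS1.

ACCESS1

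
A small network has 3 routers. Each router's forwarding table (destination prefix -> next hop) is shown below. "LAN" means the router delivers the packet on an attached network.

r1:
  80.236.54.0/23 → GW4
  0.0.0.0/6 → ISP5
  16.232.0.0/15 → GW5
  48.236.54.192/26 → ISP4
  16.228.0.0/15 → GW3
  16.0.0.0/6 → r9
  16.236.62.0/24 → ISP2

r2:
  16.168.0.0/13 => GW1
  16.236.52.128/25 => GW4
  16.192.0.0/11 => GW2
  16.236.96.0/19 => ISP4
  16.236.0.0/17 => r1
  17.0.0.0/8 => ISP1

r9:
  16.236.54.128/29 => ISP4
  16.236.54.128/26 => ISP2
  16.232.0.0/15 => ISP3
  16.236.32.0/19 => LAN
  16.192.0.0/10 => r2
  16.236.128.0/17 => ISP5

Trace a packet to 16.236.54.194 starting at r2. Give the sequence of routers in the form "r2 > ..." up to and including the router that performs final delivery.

r2 > r1 > r9

At r2: longest match for 16.236.54.194 is 16.236.0.0/17 -> r1
At r1: longest match for 16.236.54.194 is 16.0.0.0/6 -> r9
At r9: longest match for 16.236.54.194 is 16.236.32.0/19 -> LAN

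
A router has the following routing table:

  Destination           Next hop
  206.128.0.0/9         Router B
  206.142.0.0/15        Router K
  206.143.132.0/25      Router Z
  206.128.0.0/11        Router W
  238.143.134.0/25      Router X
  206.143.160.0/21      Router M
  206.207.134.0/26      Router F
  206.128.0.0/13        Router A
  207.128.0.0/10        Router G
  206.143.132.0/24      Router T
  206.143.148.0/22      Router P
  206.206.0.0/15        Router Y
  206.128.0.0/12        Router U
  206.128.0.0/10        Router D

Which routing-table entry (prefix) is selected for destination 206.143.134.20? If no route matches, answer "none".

206.142.0.0/15

Entries matching 206.143.134.20:
  206.128.0.0/9 (206.128.0.0 - 206.255.255.255)
  206.128.0.0/10 (206.128.0.0 - 206.191.255.255)
  206.128.0.0/11 (206.128.0.0 - 206.159.255.255)
  206.128.0.0/12 (206.128.0.0 - 206.143.255.255)
  206.142.0.0/15 (206.142.0.0 - 206.143.255.255)
Most specific is 206.142.0.0/15.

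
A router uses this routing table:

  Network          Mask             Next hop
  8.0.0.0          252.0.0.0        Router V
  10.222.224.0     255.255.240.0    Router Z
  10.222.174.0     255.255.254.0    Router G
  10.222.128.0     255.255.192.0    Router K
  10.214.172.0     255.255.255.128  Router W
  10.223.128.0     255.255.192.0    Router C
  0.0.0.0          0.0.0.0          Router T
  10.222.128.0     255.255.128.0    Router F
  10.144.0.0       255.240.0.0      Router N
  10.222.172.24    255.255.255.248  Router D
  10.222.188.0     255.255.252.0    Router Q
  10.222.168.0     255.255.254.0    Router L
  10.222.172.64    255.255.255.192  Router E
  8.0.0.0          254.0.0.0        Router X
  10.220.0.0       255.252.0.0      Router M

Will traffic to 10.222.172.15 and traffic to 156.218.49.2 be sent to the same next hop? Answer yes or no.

10.222.172.15: longest match 10.222.128.0/18 -> Router K
156.218.49.2: longest match 0.0.0.0/0 -> Router T

no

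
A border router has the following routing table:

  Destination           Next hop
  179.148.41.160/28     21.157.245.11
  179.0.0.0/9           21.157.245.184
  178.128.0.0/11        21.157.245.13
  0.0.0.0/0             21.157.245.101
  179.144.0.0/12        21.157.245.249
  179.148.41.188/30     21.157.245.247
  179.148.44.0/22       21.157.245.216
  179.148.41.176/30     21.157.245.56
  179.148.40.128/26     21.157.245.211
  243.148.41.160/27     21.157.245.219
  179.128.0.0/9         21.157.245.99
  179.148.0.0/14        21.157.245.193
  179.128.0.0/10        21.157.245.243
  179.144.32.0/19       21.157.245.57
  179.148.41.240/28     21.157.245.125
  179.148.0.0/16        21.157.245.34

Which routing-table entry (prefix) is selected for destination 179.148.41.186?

179.148.0.0/16

Entries matching 179.148.41.186:
  0.0.0.0/0 (default, matches everything)
  179.128.0.0/9 (179.128.0.0 - 179.255.255.255)
  179.128.0.0/10 (179.128.0.0 - 179.191.255.255)
  179.144.0.0/12 (179.144.0.0 - 179.159.255.255)
  179.148.0.0/14 (179.148.0.0 - 179.151.255.255)
  179.148.0.0/16 (179.148.0.0 - 179.148.255.255)
Most specific is 179.148.0.0/16.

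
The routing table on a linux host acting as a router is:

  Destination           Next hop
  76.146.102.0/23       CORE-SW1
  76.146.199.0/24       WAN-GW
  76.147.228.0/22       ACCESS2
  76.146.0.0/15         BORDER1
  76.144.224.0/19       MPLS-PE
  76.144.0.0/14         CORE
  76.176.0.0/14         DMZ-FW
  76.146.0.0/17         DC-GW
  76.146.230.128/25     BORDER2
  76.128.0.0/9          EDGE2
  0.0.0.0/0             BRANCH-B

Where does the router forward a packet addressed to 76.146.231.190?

BORDER1

Routes whose prefix contains 76.146.231.190:
  0.0.0.0/0 (default, matches everything) -> BRANCH-B
  76.128.0.0/9 (76.128.0.0 - 76.255.255.255) -> EDGE2
  76.144.0.0/14 (76.144.0.0 - 76.147.255.255) -> CORE
  76.146.0.0/15 (76.146.0.0 - 76.147.255.255) -> BORDER1
More-specific entries that do NOT match:
  76.146.230.128/25 (76.146.230.128 - 76.146.230.255) does not contain 76.146.231.190
  76.146.199.0/24 (76.146.199.0 - 76.146.199.255) does not contain 76.146.231.190
  76.146.102.0/23 (76.146.102.0 - 76.146.103.255) does not contain 76.146.231.190
  76.147.228.0/22 (76.147.228.0 - 76.147.231.255) does not contain 76.146.231.190
  76.144.224.0/19 (76.144.224.0 - 76.144.255.255) does not contain 76.146.231.190
  76.146.0.0/17 (76.146.0.0 - 76.146.127.255) does not contain 76.146.231.190
Longest matching prefix is /15 -> next hop BORDER1.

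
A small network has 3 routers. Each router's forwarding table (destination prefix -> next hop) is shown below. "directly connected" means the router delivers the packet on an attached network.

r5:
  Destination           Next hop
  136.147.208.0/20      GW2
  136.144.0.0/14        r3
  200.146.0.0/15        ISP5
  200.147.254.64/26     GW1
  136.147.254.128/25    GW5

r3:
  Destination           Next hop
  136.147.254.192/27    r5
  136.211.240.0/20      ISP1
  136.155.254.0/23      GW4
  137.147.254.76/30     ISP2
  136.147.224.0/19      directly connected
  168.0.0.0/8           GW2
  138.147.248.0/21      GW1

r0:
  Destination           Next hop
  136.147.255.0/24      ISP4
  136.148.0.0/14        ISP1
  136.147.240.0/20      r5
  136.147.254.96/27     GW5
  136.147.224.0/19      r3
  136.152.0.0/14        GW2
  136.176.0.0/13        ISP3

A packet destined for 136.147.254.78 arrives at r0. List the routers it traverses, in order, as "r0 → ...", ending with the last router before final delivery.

r0 → r5 → r3

At r0: longest match for 136.147.254.78 is 136.147.240.0/20 -> r5
At r5: longest match for 136.147.254.78 is 136.144.0.0/14 -> r3
At r3: longest match for 136.147.254.78 is 136.147.224.0/19 -> directly connected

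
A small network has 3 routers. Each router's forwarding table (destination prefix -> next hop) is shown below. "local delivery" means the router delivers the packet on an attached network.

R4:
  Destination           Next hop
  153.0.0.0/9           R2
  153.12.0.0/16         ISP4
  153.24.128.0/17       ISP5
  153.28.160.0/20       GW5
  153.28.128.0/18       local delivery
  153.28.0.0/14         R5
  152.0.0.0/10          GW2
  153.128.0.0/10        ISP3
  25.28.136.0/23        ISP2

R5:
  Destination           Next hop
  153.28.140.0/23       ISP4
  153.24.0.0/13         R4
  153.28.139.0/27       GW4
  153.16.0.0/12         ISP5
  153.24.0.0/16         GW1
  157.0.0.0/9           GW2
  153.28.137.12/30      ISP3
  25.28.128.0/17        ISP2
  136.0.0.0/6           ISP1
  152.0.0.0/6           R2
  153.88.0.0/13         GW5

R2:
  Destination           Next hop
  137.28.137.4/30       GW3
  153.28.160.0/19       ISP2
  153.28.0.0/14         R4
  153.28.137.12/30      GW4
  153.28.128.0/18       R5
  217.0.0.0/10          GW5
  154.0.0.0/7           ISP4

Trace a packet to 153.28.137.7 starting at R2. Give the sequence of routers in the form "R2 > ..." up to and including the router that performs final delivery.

At R2: longest match for 153.28.137.7 is 153.28.128.0/18 -> R5
At R5: longest match for 153.28.137.7 is 153.24.0.0/13 -> R4
At R4: longest match for 153.28.137.7 is 153.28.128.0/18 -> local delivery

R2 > R5 > R4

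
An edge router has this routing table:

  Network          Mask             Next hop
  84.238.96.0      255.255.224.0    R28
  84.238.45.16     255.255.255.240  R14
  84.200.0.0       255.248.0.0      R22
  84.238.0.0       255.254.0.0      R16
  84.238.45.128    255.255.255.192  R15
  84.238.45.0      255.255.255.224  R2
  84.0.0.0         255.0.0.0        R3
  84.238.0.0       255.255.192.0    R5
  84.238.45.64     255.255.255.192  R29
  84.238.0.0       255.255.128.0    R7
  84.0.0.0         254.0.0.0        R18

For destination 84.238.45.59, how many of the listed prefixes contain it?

5

Prefixes containing 84.238.45.59:
  84.0.0.0/7 (84.0.0.0 - 85.255.255.255)
  84.0.0.0/8 (84.0.0.0 - 84.255.255.255)
  84.238.0.0/15 (84.238.0.0 - 84.239.255.255)
  84.238.0.0/17 (84.238.0.0 - 84.238.127.255)
  84.238.0.0/18 (84.238.0.0 - 84.238.63.255)
Total matching entries: 5.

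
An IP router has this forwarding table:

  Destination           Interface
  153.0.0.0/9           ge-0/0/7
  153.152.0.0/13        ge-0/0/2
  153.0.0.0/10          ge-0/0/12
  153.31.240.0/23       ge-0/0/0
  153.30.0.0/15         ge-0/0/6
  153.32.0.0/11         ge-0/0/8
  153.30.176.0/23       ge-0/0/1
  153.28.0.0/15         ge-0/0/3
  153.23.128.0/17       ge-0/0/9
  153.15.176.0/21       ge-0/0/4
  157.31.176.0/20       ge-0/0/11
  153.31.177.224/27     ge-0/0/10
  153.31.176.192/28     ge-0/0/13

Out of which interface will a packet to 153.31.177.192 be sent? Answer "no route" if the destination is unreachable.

Routes whose prefix contains 153.31.177.192:
  153.0.0.0/9 (153.0.0.0 - 153.127.255.255) -> ge-0/0/7
  153.0.0.0/10 (153.0.0.0 - 153.63.255.255) -> ge-0/0/12
  153.30.0.0/15 (153.30.0.0 - 153.31.255.255) -> ge-0/0/6
More-specific entries that do NOT match:
  153.31.176.192/28 (153.31.176.192 - 153.31.176.207) does not contain 153.31.177.192
  153.31.177.224/27 (153.31.177.224 - 153.31.177.255) does not contain 153.31.177.192
  153.31.240.0/23 (153.31.240.0 - 153.31.241.255) does not contain 153.31.177.192
  153.30.176.0/23 (153.30.176.0 - 153.30.177.255) does not contain 153.31.177.192
  153.15.176.0/21 (153.15.176.0 - 153.15.183.255) does not contain 153.31.177.192
  157.31.176.0/20 (157.31.176.0 - 157.31.191.255) does not contain 153.31.177.192
  153.23.128.0/17 (153.23.128.0 - 153.23.255.255) does not contain 153.31.177.192
Longest matching prefix is /15 -> interface ge-0/0/6.

ge-0/0/6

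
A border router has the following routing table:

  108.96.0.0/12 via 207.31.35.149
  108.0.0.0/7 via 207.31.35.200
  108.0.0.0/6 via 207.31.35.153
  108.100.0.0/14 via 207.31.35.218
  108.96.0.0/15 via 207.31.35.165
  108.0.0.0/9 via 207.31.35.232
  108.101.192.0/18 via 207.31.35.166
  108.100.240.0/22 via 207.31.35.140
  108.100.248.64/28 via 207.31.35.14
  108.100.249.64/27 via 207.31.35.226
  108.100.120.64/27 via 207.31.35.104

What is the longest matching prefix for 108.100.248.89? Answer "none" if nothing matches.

108.100.0.0/14

Entries matching 108.100.248.89:
  108.0.0.0/6 (108.0.0.0 - 111.255.255.255)
  108.0.0.0/7 (108.0.0.0 - 109.255.255.255)
  108.0.0.0/9 (108.0.0.0 - 108.127.255.255)
  108.96.0.0/12 (108.96.0.0 - 108.111.255.255)
  108.100.0.0/14 (108.100.0.0 - 108.103.255.255)
Most specific is 108.100.0.0/14.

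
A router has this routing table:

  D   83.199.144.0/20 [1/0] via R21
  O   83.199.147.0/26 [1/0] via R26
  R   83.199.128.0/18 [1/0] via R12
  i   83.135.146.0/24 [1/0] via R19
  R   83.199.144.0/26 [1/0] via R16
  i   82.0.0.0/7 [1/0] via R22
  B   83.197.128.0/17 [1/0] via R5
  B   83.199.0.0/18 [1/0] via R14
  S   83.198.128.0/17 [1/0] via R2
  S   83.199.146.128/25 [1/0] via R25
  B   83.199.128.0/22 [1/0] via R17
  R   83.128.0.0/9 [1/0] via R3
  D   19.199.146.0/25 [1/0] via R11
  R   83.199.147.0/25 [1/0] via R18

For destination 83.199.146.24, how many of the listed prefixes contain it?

4

Prefixes containing 83.199.146.24:
  82.0.0.0/7 (82.0.0.0 - 83.255.255.255)
  83.128.0.0/9 (83.128.0.0 - 83.255.255.255)
  83.199.128.0/18 (83.199.128.0 - 83.199.191.255)
  83.199.144.0/20 (83.199.144.0 - 83.199.159.255)
Total matching entries: 4.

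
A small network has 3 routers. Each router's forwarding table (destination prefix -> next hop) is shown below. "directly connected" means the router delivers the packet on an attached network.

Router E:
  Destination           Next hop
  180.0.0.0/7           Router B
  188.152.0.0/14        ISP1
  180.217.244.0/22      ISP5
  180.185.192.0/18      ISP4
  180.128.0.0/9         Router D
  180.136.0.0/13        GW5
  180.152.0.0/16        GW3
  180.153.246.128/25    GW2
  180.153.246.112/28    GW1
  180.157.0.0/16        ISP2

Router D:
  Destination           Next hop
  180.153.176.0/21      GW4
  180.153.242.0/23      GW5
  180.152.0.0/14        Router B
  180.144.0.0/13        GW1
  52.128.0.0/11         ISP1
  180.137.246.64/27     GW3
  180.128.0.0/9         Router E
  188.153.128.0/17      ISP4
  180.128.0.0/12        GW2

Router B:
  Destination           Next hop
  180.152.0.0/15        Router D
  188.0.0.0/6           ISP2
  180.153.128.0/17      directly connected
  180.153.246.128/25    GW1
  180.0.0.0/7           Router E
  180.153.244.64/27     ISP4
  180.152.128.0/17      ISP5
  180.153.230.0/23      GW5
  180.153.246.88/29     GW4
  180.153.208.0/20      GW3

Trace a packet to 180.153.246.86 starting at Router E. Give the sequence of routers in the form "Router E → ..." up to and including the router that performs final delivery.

At Router E: longest match for 180.153.246.86 is 180.128.0.0/9 -> Router D
At Router D: longest match for 180.153.246.86 is 180.152.0.0/14 -> Router B
At Router B: longest match for 180.153.246.86 is 180.153.128.0/17 -> directly connected

Router E → Router D → Router B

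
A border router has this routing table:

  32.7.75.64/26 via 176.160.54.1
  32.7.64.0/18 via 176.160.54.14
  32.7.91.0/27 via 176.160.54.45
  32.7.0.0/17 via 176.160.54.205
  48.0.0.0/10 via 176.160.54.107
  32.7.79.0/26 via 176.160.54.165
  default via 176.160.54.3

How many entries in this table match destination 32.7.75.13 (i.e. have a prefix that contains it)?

Prefixes containing 32.7.75.13:
  0.0.0.0/0 (default, matches everything)
  32.7.0.0/17 (32.7.0.0 - 32.7.127.255)
  32.7.64.0/18 (32.7.64.0 - 32.7.127.255)
Total matching entries: 3.

3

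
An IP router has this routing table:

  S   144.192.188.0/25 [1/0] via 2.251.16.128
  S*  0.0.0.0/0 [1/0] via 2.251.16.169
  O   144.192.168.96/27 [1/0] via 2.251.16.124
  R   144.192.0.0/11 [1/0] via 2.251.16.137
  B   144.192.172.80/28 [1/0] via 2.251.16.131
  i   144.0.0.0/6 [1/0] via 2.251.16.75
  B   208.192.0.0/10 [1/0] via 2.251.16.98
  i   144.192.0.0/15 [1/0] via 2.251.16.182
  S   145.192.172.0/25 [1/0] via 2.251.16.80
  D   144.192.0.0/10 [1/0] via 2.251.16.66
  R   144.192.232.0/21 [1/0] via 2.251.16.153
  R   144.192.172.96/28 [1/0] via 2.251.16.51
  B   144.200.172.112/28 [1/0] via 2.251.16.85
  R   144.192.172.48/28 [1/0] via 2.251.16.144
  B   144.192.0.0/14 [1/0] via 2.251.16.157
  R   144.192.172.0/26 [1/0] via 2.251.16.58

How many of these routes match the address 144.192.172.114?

Prefixes containing 144.192.172.114:
  0.0.0.0/0 (default, matches everything)
  144.0.0.0/6 (144.0.0.0 - 147.255.255.255)
  144.192.0.0/10 (144.192.0.0 - 144.255.255.255)
  144.192.0.0/11 (144.192.0.0 - 144.223.255.255)
  144.192.0.0/14 (144.192.0.0 - 144.195.255.255)
  144.192.0.0/15 (144.192.0.0 - 144.193.255.255)
Total matching entries: 6.

6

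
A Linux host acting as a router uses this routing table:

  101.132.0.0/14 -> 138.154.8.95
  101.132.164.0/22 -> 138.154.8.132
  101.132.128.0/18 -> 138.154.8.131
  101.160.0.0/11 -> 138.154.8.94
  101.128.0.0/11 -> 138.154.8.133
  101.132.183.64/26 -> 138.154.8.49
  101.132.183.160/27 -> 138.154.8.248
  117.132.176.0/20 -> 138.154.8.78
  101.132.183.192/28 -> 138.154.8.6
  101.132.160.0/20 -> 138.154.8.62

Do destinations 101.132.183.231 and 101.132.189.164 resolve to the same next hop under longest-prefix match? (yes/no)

yes

101.132.183.231: longest match 101.132.128.0/18 -> 138.154.8.131
101.132.189.164: longest match 101.132.128.0/18 -> 138.154.8.131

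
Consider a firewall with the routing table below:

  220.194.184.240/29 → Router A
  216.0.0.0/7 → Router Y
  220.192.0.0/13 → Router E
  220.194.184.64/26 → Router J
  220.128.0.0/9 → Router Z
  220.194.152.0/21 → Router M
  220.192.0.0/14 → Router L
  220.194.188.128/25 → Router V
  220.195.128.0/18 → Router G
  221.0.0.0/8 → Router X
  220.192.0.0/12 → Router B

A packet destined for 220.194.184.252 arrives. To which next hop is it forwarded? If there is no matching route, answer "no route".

Router L

Routes whose prefix contains 220.194.184.252:
  220.128.0.0/9 (220.128.0.0 - 220.255.255.255) -> Router Z
  220.192.0.0/12 (220.192.0.0 - 220.207.255.255) -> Router B
  220.192.0.0/13 (220.192.0.0 - 220.199.255.255) -> Router E
  220.192.0.0/14 (220.192.0.0 - 220.195.255.255) -> Router L
More-specific entries that do NOT match:
  220.194.184.240/29 (220.194.184.240 - 220.194.184.247) does not contain 220.194.184.252
  220.194.184.64/26 (220.194.184.64 - 220.194.184.127) does not contain 220.194.184.252
  220.194.188.128/25 (220.194.188.128 - 220.194.188.255) does not contain 220.194.184.252
  220.194.152.0/21 (220.194.152.0 - 220.194.159.255) does not contain 220.194.184.252
  220.195.128.0/18 (220.195.128.0 - 220.195.191.255) does not contain 220.194.184.252
Longest matching prefix is /14 -> next hop Router L.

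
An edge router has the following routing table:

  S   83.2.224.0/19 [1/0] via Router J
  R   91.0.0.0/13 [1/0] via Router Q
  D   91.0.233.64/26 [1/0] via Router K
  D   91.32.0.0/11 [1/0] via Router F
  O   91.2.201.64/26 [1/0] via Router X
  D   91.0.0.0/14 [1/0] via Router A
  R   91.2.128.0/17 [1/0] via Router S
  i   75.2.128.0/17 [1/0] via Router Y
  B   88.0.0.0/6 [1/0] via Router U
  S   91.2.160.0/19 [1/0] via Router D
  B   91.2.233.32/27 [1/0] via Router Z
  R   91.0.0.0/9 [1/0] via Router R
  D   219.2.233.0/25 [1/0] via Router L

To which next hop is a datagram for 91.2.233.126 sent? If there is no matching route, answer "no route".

Router S

Routes whose prefix contains 91.2.233.126:
  88.0.0.0/6 (88.0.0.0 - 91.255.255.255) -> Router U
  91.0.0.0/9 (91.0.0.0 - 91.127.255.255) -> Router R
  91.0.0.0/13 (91.0.0.0 - 91.7.255.255) -> Router Q
  91.0.0.0/14 (91.0.0.0 - 91.3.255.255) -> Router A
  91.2.128.0/17 (91.2.128.0 - 91.2.255.255) -> Router S
More-specific entries that do NOT match:
  91.2.233.32/27 (91.2.233.32 - 91.2.233.63) does not contain 91.2.233.126
  91.0.233.64/26 (91.0.233.64 - 91.0.233.127) does not contain 91.2.233.126
  91.2.201.64/26 (91.2.201.64 - 91.2.201.127) does not contain 91.2.233.126
  219.2.233.0/25 (219.2.233.0 - 219.2.233.127) does not contain 91.2.233.126
  83.2.224.0/19 (83.2.224.0 - 83.2.255.255) does not contain 91.2.233.126
  91.2.160.0/19 (91.2.160.0 - 91.2.191.255) does not contain 91.2.233.126
Longest matching prefix is /17 -> next hop Router S.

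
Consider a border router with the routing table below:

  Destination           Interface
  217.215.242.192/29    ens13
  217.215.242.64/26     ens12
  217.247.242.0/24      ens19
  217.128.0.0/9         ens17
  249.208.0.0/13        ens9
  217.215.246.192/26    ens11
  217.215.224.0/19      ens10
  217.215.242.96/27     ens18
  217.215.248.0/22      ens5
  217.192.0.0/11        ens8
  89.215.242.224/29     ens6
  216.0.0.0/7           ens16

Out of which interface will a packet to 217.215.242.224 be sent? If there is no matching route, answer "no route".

Routes whose prefix contains 217.215.242.224:
  216.0.0.0/7 (216.0.0.0 - 217.255.255.255) -> ens16
  217.128.0.0/9 (217.128.0.0 - 217.255.255.255) -> ens17
  217.192.0.0/11 (217.192.0.0 - 217.223.255.255) -> ens8
  217.215.224.0/19 (217.215.224.0 - 217.215.255.255) -> ens10
More-specific entries that do NOT match:
  217.215.242.192/29 (217.215.242.192 - 217.215.242.199) does not contain 217.215.242.224
  89.215.242.224/29 (89.215.242.224 - 89.215.242.231) does not contain 217.215.242.224
  217.215.242.96/27 (217.215.242.96 - 217.215.242.127) does not contain 217.215.242.224
  217.215.242.64/26 (217.215.242.64 - 217.215.242.127) does not contain 217.215.242.224
  217.215.246.192/26 (217.215.246.192 - 217.215.246.255) does not contain 217.215.242.224
  217.247.242.0/24 (217.247.242.0 - 217.247.242.255) does not contain 217.215.242.224
  217.215.248.0/22 (217.215.248.0 - 217.215.251.255) does not contain 217.215.242.224
Longest matching prefix is /19 -> interface ens10.

ens10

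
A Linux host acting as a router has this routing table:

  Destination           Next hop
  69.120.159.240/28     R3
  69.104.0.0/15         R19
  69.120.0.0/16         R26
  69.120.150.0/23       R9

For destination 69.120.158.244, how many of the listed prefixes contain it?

1

Prefixes containing 69.120.158.244:
  69.120.0.0/16 (69.120.0.0 - 69.120.255.255)
Total matching entries: 1.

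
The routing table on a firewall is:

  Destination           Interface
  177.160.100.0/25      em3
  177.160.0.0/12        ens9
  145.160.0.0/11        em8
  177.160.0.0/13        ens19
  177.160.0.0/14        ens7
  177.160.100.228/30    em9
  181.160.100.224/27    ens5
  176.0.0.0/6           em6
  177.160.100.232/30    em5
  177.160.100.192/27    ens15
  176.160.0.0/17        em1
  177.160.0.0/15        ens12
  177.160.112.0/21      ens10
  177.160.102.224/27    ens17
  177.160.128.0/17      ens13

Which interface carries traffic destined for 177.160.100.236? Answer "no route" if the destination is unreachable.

ens12

Routes whose prefix contains 177.160.100.236:
  176.0.0.0/6 (176.0.0.0 - 179.255.255.255) -> em6
  177.160.0.0/12 (177.160.0.0 - 177.175.255.255) -> ens9
  177.160.0.0/13 (177.160.0.0 - 177.167.255.255) -> ens19
  177.160.0.0/14 (177.160.0.0 - 177.163.255.255) -> ens7
  177.160.0.0/15 (177.160.0.0 - 177.161.255.255) -> ens12
More-specific entries that do NOT match:
  177.160.100.228/30 (177.160.100.228 - 177.160.100.231) does not contain 177.160.100.236
  177.160.100.232/30 (177.160.100.232 - 177.160.100.235) does not contain 177.160.100.236
  181.160.100.224/27 (181.160.100.224 - 181.160.100.255) does not contain 177.160.100.236
  177.160.100.192/27 (177.160.100.192 - 177.160.100.223) does not contain 177.160.100.236
  177.160.102.224/27 (177.160.102.224 - 177.160.102.255) does not contain 177.160.100.236
  177.160.100.0/25 (177.160.100.0 - 177.160.100.127) does not contain 177.160.100.236
  177.160.112.0/21 (177.160.112.0 - 177.160.119.255) does not contain 177.160.100.236
  176.160.0.0/17 (176.160.0.0 - 176.160.127.255) does not contain 177.160.100.236
  177.160.128.0/17 (177.160.128.0 - 177.160.255.255) does not contain 177.160.100.236
Longest matching prefix is /15 -> interface ens12.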